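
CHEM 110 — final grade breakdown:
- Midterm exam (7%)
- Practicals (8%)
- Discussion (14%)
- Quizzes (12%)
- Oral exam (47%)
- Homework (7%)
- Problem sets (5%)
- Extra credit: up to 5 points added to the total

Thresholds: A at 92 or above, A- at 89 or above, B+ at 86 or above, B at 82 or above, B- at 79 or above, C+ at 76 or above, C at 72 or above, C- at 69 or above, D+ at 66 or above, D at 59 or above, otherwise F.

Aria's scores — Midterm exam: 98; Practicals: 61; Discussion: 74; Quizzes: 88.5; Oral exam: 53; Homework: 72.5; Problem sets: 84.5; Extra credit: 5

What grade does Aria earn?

C-

Weighted total:
  Midterm exam 98 × 0.07 = 6.86
  Practicals 61 × 0.08 = 4.88
  Discussion 74 × 0.14 = 10.36
  Quizzes 88.5 × 0.12 = 10.62
  Oral exam 53 × 0.47 = 24.91
  Homework 72.5 × 0.07 = 5.075
  Problem sets 84.5 × 0.05 = 4.225
Sum = 66.93
Extra credit: 66.93 + 5 = 71.93
71.93 is ≥ 69 and < 72 → C-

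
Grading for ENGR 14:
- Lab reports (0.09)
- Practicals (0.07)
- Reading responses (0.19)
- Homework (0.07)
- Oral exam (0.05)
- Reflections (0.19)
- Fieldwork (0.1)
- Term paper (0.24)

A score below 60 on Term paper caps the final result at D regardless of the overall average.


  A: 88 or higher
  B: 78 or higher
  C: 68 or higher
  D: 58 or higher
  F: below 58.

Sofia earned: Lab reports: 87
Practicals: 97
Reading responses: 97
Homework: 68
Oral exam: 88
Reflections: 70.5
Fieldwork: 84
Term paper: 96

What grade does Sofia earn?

B

Term paper score 96 ≥ 60: minimum met.
Weighted total:
  Lab reports 87 × 0.09 = 7.83
  Practicals 97 × 0.07 = 6.79
  Reading responses 97 × 0.19 = 18.43
  Homework 68 × 0.07 = 4.76
  Oral exam 88 × 0.05 = 4.4
  Reflections 70.5 × 0.19 = 13.395
  Fieldwork 84 × 0.1 = 8.4
  Term paper 96 × 0.24 = 23.04
Sum = 87.045
87.045 is ≥ 78 and < 88 → B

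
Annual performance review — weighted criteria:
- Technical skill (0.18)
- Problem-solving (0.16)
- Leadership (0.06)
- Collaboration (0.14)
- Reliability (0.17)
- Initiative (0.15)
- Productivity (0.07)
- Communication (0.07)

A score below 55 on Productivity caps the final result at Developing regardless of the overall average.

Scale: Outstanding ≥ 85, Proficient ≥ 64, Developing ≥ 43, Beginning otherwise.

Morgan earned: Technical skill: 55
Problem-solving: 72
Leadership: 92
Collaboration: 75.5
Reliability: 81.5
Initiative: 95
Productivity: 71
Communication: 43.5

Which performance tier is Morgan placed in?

Proficient

Productivity score 71 ≥ 55: minimum met.
Weighted total:
  Technical skill 55 × 0.18 = 9.9
  Problem-solving 72 × 0.16 = 11.52
  Leadership 92 × 0.06 = 5.52
  Collaboration 75.5 × 0.14 = 10.57
  Reliability 81.5 × 0.17 = 13.855
  Initiative 95 × 0.15 = 14.25
  Productivity 71 × 0.07 = 4.97
  Communication 43.5 × 0.07 = 3.045
Sum = 73.63
73.63 is ≥ 64 and < 85 → Proficient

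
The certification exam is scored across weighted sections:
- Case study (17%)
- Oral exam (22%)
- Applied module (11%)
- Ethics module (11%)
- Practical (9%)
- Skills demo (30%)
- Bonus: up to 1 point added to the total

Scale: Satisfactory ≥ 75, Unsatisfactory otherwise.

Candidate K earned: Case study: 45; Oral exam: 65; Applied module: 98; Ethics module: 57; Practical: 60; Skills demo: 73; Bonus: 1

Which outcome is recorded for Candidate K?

Unsatisfactory

Weighted total:
  Case study 45 × 0.17 = 7.65
  Oral exam 65 × 0.22 = 14.3
  Applied module 98 × 0.11 = 10.78
  Ethics module 57 × 0.11 = 6.27
  Practical 60 × 0.09 = 5.4
  Skills demo 73 × 0.3 = 21.9
Sum = 66.3
Bonus: 66.3 + 1 = 67.3
67.3 < 75 → Unsatisfactory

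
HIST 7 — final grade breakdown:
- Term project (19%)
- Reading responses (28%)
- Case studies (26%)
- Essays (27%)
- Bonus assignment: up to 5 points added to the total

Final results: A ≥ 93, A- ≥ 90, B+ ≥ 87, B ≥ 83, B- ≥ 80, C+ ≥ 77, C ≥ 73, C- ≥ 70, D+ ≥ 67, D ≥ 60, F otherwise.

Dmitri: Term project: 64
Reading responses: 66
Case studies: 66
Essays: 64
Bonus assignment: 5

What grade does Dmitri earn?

C-

Weighted total:
  Term project 64 × 0.19 = 12.16
  Reading responses 66 × 0.28 = 18.48
  Case studies 66 × 0.26 = 17.16
  Essays 64 × 0.27 = 17.28
Sum = 65.08
Bonus assignment: 65.08 + 5 = 70.08
70.08 is ≥ 70 and < 73 → C-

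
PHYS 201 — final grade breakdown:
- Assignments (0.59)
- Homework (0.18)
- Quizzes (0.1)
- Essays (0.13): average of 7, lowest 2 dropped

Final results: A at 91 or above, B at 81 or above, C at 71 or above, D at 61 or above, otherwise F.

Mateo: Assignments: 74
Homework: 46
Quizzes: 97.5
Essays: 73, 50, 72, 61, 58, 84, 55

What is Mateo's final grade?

D

Essays: drop 50, 55 → average of remaining 5 = 348/5 = 69.6
Weighted total:
  Assignments 74 × 0.59 = 43.66
  Homework 46 × 0.18 = 8.28
  Quizzes 97.5 × 0.1 = 9.75
  Essays 69.6 × 0.13 = 9.048
Sum = 70.738
70.738 is ≥ 61 and < 71 → D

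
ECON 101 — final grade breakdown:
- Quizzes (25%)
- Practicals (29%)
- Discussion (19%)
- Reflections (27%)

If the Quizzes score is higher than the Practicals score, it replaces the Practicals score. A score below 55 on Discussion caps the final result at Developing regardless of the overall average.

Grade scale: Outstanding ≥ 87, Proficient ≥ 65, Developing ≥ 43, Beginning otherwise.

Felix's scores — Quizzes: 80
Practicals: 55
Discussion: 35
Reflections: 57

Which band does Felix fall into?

Quizzes (80) > Practicals (55), so Practicals counts as 80.
Discussion score 35 < 55: minimum not met.
Weighted total:
  Quizzes 80 × 0.25 = 20
  Practicals 80 × 0.29 = 23.2
  Discussion 35 × 0.19 = 6.65
  Reflections 57 × 0.27 = 15.39
Sum = 65.24
65.24 would be Proficient; cap at Developing applies → Developing.

Developing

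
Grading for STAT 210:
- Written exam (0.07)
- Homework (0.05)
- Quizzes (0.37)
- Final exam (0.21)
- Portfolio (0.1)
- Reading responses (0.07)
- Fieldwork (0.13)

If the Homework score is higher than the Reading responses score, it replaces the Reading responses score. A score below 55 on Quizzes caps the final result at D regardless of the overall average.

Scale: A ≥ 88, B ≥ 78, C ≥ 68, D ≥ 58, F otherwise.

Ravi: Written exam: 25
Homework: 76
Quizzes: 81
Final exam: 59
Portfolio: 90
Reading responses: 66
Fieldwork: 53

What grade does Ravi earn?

C

Homework (76) > Reading responses (66), so Reading responses counts as 76.
Quizzes score 81 ≥ 55: minimum met.
Weighted total:
  Written exam 25 × 0.07 = 1.75
  Homework 76 × 0.05 = 3.8
  Quizzes 81 × 0.37 = 29.97
  Final exam 59 × 0.21 = 12.39
  Portfolio 90 × 0.1 = 9
  Reading responses 76 × 0.07 = 5.32
  Fieldwork 53 × 0.13 = 6.89
Sum = 69.12
69.12 is ≥ 68 and < 78 → C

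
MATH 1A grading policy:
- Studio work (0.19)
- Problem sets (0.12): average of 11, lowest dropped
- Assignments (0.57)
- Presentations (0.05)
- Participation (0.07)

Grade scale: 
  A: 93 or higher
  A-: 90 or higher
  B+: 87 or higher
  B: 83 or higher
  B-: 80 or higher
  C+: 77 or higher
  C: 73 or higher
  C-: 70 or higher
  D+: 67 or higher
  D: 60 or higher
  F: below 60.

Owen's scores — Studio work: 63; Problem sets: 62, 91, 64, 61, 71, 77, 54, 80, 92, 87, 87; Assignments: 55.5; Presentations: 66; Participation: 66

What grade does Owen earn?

D

Problem sets: drop 54 → average of remaining 10 = 772/10 = 77.2
Weighted total:
  Studio work 63 × 0.19 = 11.97
  Problem sets 77.2 × 0.12 = 9.264
  Assignments 55.5 × 0.57 = 31.635
  Presentations 66 × 0.05 = 3.3
  Participation 66 × 0.07 = 4.62
Sum = 60.789
60.789 is ≥ 60 and < 67 → D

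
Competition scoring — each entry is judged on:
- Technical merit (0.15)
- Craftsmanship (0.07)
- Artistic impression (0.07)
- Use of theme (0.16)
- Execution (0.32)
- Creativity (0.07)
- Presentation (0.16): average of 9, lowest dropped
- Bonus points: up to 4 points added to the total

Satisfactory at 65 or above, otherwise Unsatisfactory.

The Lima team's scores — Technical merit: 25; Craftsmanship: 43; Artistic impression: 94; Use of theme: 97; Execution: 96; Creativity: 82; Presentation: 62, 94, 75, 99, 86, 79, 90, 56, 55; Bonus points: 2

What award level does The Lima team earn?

Presentation: drop 55 → average of remaining 8 = 641/8 = 80.125
Weighted total:
  Technical merit 25 × 0.15 = 3.75
  Craftsmanship 43 × 0.07 = 3.01
  Artistic impression 94 × 0.07 = 6.58
  Use of theme 97 × 0.16 = 15.52
  Execution 96 × 0.32 = 30.72
  Creativity 82 × 0.07 = 5.74
  Presentation 80.125 × 0.16 = 12.82
Sum = 78.14
Bonus points: 78.14 + 2 = 80.14
80.14 ≥ 65 → Satisfactory

Satisfactory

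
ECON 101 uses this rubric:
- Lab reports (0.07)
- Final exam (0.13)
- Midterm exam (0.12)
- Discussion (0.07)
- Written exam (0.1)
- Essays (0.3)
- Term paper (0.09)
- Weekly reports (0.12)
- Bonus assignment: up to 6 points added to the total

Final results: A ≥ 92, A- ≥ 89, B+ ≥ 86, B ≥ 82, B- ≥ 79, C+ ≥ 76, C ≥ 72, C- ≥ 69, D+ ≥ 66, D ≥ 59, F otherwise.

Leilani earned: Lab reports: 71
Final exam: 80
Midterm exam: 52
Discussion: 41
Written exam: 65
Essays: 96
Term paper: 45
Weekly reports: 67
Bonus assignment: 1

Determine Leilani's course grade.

Weighted total:
  Lab reports 71 × 0.07 = 4.97
  Final exam 80 × 0.13 = 10.4
  Midterm exam 52 × 0.12 = 6.24
  Discussion 41 × 0.07 = 2.87
  Written exam 65 × 0.1 = 6.5
  Essays 96 × 0.3 = 28.8
  Term paper 45 × 0.09 = 4.05
  Weekly reports 67 × 0.12 = 8.04
Sum = 71.87
Bonus assignment: 71.87 + 1 = 72.87
72.87 is ≥ 72 and < 76 → C

C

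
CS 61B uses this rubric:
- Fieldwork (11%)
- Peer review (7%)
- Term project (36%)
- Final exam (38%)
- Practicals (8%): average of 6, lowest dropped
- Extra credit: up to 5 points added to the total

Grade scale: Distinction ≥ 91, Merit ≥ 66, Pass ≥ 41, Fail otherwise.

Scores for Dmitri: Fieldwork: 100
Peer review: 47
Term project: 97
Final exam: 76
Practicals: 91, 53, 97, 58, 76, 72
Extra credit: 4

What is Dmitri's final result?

Merit

Practicals: drop 53 → average of remaining 5 = 394/5 = 78.8
Weighted total:
  Fieldwork 100 × 0.11 = 11
  Peer review 47 × 0.07 = 3.29
  Term project 97 × 0.36 = 34.92
  Final exam 76 × 0.38 = 28.88
  Practicals 78.8 × 0.08 = 6.304
Sum = 84.394
Extra credit: 84.394 + 4 = 88.394
88.394 is ≥ 66 and < 91 → Merit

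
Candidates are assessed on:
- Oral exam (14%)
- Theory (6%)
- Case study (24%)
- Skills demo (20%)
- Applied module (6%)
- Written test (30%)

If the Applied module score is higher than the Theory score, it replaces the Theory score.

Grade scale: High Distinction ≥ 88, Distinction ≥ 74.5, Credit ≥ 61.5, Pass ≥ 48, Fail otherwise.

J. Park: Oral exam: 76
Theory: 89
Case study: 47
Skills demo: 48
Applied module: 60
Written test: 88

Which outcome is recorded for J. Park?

Applied module (60) ≤ Theory (89), so Theory stays at 89.
Weighted total:
  Oral exam 76 × 0.14 = 10.64
  Theory 89 × 0.06 = 5.34
  Case study 47 × 0.24 = 11.28
  Skills demo 48 × 0.2 = 9.6
  Applied module 60 × 0.06 = 3.6
  Written test 88 × 0.3 = 26.4
Sum = 66.86
66.86 is ≥ 61.5 and < 74.5 → Credit

Credit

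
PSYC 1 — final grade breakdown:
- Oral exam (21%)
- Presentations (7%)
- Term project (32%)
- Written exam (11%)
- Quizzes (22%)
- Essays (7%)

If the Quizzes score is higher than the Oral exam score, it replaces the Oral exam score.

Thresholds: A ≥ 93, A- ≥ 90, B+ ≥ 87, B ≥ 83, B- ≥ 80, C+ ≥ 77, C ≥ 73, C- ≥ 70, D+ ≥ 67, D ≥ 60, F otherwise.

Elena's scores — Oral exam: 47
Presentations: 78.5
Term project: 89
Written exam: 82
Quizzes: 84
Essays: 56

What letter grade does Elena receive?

Quizzes (84) > Oral exam (47), so Oral exam counts as 84.
Weighted total:
  Oral exam 84 × 0.21 = 17.64
  Presentations 78.5 × 0.07 = 5.495
  Term project 89 × 0.32 = 28.48
  Written exam 82 × 0.11 = 9.02
  Quizzes 84 × 0.22 = 18.48
  Essays 56 × 0.07 = 3.92
Sum = 83.035
83.035 is ≥ 83 and < 87 → B

B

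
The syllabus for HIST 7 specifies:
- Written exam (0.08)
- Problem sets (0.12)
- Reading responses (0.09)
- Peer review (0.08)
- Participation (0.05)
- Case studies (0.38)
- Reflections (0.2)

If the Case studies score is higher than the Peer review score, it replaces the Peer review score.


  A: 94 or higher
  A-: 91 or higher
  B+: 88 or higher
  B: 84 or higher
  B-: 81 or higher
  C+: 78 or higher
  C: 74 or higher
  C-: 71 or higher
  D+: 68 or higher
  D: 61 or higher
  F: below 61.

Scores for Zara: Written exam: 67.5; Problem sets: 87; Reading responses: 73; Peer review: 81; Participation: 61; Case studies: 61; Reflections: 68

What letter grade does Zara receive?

Case studies (61) ≤ Peer review (81), so Peer review stays at 81.
Weighted total:
  Written exam 67.5 × 0.08 = 5.4
  Problem sets 87 × 0.12 = 10.44
  Reading responses 73 × 0.09 = 6.57
  Peer review 81 × 0.08 = 6.48
  Participation 61 × 0.05 = 3.05
  Case studies 61 × 0.38 = 23.18
  Reflections 68 × 0.2 = 13.6
Sum = 68.72
68.72 is ≥ 68 and < 71 → D+

D+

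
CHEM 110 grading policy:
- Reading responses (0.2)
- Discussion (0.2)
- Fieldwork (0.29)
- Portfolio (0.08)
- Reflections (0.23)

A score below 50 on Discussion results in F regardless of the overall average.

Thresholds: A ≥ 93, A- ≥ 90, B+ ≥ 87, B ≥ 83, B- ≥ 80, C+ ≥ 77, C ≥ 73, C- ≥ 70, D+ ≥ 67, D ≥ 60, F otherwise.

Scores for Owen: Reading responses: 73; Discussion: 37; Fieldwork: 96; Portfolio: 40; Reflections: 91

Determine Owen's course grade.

F

Discussion score 37 < 50: minimum not met.
Weighted total:
  Reading responses 73 × 0.2 = 14.6
  Discussion 37 × 0.2 = 7.4
  Fieldwork 96 × 0.29 = 27.84
  Portfolio 40 × 0.08 = 3.2
  Reflections 91 × 0.23 = 20.93
Sum = 73.97
Because the Discussion minimum was not met, the result is F.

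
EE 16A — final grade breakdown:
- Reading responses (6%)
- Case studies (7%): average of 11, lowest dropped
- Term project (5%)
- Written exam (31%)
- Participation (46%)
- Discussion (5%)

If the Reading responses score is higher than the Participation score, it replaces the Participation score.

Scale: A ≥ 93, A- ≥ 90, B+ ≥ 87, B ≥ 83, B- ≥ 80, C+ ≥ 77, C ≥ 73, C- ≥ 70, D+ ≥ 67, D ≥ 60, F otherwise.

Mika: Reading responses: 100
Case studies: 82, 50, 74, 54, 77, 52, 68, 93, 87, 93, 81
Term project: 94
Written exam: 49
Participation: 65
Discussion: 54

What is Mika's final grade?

Case studies: drop 50 → average of remaining 10 = 761/10 = 76.1
Reading responses (100) > Participation (65), so Participation counts as 100.
Weighted total:
  Reading responses 100 × 0.06 = 6
  Case studies 76.1 × 0.07 = 5.327
  Term project 94 × 0.05 = 4.7
  Written exam 49 × 0.31 = 15.19
  Participation 100 × 0.46 = 46
  Discussion 54 × 0.05 = 2.7
Sum = 79.917
79.917 is ≥ 77 and < 80 → C+

C+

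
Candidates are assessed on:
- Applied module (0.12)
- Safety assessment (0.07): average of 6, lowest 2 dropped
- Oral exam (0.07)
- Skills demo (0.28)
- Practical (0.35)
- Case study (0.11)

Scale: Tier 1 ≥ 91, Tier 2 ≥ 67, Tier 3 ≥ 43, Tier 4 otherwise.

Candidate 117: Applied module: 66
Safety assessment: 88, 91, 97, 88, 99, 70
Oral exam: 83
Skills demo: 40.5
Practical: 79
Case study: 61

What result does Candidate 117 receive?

Safety assessment: drop 70, 88 → average of remaining 4 = 375/4 = 93.75
Weighted total:
  Applied module 66 × 0.12 = 7.92
  Safety assessment 93.75 × 0.07 = 6.5625
  Oral exam 83 × 0.07 = 5.81
  Skills demo 40.5 × 0.28 = 11.34
  Practical 79 × 0.35 = 27.65
  Case study 61 × 0.11 = 6.71
Sum = 65.9925
65.9925 is ≥ 43 and < 67 → Tier 3

Tier 3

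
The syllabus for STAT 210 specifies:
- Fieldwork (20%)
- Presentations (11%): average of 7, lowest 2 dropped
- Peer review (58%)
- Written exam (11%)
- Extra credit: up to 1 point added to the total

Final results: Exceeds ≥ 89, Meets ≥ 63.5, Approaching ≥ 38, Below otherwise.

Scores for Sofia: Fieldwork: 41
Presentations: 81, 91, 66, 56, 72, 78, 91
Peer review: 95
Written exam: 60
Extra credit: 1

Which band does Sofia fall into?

Presentations: drop 56, 66 → average of remaining 5 = 413/5 = 82.6
Weighted total:
  Fieldwork 41 × 0.2 = 8.2
  Presentations 82.6 × 0.11 = 9.086
  Peer review 95 × 0.58 = 55.1
  Written exam 60 × 0.11 = 6.6
Sum = 78.986
Extra credit: 78.986 + 1 = 79.986
79.986 is ≥ 63.5 and < 89 → Meets

Meets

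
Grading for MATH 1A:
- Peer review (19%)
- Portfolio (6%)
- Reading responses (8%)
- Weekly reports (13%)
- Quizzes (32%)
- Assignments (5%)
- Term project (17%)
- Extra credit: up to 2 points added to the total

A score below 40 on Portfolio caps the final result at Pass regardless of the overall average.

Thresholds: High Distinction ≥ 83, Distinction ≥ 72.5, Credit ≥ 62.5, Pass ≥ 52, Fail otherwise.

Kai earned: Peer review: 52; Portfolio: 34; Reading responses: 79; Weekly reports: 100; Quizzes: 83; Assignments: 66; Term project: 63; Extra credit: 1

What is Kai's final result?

Pass

Portfolio score 34 < 40: minimum not met.
Weighted total:
  Peer review 52 × 0.19 = 9.88
  Portfolio 34 × 0.06 = 2.04
  Reading responses 79 × 0.08 = 6.32
  Weekly reports 100 × 0.13 = 13
  Quizzes 83 × 0.32 = 26.56
  Assignments 66 × 0.05 = 3.3
  Term project 63 × 0.17 = 10.71
Sum = 71.81
Extra credit: 71.81 + 1 = 72.81
72.81 would be Distinction; cap at Pass applies → Pass.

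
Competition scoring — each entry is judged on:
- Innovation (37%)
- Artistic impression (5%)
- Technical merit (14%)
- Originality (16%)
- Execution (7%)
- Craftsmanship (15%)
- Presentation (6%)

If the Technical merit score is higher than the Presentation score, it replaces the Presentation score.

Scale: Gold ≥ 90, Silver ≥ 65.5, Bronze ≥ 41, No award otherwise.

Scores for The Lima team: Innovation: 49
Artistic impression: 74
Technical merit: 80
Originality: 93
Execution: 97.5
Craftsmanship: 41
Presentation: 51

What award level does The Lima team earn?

Technical merit (80) > Presentation (51), so Presentation counts as 80.
Weighted total:
  Innovation 49 × 0.37 = 18.13
  Artistic impression 74 × 0.05 = 3.7
  Technical merit 80 × 0.14 = 11.2
  Originality 93 × 0.16 = 14.88
  Execution 97.5 × 0.07 = 6.825
  Craftsmanship 41 × 0.15 = 6.15
  Presentation 80 × 0.06 = 4.8
Sum = 65.685
65.685 is ≥ 65.5 and < 90 → Silver

Silver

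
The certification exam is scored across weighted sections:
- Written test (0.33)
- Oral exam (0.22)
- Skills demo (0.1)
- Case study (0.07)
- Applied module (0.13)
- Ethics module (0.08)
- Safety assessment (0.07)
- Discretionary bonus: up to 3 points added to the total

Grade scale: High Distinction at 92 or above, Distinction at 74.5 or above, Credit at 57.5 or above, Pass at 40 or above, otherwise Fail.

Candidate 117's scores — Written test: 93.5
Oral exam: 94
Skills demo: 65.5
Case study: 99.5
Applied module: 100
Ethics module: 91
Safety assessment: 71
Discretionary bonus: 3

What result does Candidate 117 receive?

High Distinction

Weighted total:
  Written test 93.5 × 0.33 = 30.855
  Oral exam 94 × 0.22 = 20.68
  Skills demo 65.5 × 0.1 = 6.55
  Case study 99.5 × 0.07 = 6.965
  Applied module 100 × 0.13 = 13
  Ethics module 91 × 0.08 = 7.28
  Safety assessment 71 × 0.07 = 4.97
Sum = 90.3
Discretionary bonus: 90.3 + 3 = 93.3
93.3 ≥ 92 → High Distinction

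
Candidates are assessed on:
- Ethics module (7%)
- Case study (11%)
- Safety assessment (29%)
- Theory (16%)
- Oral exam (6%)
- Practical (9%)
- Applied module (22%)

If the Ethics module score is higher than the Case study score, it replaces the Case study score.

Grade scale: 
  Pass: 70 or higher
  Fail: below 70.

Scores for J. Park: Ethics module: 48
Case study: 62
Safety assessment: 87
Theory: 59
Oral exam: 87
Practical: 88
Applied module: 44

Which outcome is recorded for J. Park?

Fail

Ethics module (48) ≤ Case study (62), so Case study stays at 62.
Weighted total:
  Ethics module 48 × 0.07 = 3.36
  Case study 62 × 0.11 = 6.82
  Safety assessment 87 × 0.29 = 25.23
  Theory 59 × 0.16 = 9.44
  Oral exam 87 × 0.06 = 5.22
  Practical 88 × 0.09 = 7.92
  Applied module 44 × 0.22 = 9.68
Sum = 67.67
67.67 < 70 → Fail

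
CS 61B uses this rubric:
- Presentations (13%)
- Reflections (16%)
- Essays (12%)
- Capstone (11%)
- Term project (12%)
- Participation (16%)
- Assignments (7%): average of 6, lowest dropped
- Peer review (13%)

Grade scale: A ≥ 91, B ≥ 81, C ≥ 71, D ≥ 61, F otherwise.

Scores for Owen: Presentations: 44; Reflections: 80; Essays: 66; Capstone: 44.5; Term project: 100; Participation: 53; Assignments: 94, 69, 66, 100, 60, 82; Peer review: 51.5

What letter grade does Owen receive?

Assignments: drop 60 → average of remaining 5 = 411/5 = 82.2
Weighted total:
  Presentations 44 × 0.13 = 5.72
  Reflections 80 × 0.16 = 12.8
  Essays 66 × 0.12 = 7.92
  Capstone 44.5 × 0.11 = 4.895
  Term project 100 × 0.12 = 12
  Participation 53 × 0.16 = 8.48
  Assignments 82.2 × 0.07 = 5.754
  Peer review 51.5 × 0.13 = 6.695
Sum = 64.264
64.264 is ≥ 61 and < 71 → D

D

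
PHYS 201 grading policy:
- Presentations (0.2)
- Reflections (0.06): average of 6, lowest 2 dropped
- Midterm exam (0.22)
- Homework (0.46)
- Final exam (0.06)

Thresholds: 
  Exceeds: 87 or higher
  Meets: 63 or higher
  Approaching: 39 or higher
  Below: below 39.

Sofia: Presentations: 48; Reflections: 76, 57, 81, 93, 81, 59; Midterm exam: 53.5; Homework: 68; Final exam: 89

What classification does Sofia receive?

Reflections: drop 57, 59 → average of remaining 4 = 331/4 = 82.75
Weighted total:
  Presentations 48 × 0.2 = 9.6
  Reflections 82.75 × 0.06 = 4.965
  Midterm exam 53.5 × 0.22 = 11.77
  Homework 68 × 0.46 = 31.28
  Final exam 89 × 0.06 = 5.34
Sum = 62.955
62.955 is ≥ 39 and < 63 → Approaching

Approaching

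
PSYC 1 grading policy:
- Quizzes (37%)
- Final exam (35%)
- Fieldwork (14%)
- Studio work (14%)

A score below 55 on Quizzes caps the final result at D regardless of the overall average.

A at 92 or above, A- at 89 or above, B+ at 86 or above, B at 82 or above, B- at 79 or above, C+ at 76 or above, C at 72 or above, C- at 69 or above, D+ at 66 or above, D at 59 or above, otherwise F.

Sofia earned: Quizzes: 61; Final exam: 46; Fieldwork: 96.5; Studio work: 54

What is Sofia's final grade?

D

Quizzes score 61 ≥ 55: minimum met.
Weighted total:
  Quizzes 61 × 0.37 = 22.57
  Final exam 46 × 0.35 = 16.1
  Fieldwork 96.5 × 0.14 = 13.51
  Studio work 54 × 0.14 = 7.56
Sum = 59.74
59.74 is ≥ 59 and < 66 → D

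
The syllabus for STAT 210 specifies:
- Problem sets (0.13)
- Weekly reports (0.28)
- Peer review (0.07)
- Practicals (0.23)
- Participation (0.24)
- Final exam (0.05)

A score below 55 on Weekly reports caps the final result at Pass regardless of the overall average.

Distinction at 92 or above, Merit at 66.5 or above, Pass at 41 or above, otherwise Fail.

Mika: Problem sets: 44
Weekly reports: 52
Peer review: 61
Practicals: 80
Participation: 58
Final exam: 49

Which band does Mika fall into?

Pass

Weekly reports score 52 < 55: minimum not met.
Weighted total:
  Problem sets 44 × 0.13 = 5.72
  Weekly reports 52 × 0.28 = 14.56
  Peer review 61 × 0.07 = 4.27
  Practicals 80 × 0.23 = 18.4
  Participation 58 × 0.24 = 13.92
  Final exam 49 × 0.05 = 2.45
Sum = 59.32
59.32 would be Pass; cap at Pass applies → Pass.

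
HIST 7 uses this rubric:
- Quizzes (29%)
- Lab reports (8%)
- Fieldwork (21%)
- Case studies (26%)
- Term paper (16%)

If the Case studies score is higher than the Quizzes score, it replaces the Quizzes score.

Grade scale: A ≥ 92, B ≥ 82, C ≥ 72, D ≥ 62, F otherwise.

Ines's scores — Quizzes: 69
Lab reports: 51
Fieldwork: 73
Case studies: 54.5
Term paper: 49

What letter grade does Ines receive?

Case studies (54.5) ≤ Quizzes (69), so Quizzes stays at 69.
Weighted total:
  Quizzes 69 × 0.29 = 20.01
  Lab reports 51 × 0.08 = 4.08
  Fieldwork 73 × 0.21 = 15.33
  Case studies 54.5 × 0.26 = 14.17
  Term paper 49 × 0.16 = 7.84
Sum = 61.43
61.43 < 62 → F

F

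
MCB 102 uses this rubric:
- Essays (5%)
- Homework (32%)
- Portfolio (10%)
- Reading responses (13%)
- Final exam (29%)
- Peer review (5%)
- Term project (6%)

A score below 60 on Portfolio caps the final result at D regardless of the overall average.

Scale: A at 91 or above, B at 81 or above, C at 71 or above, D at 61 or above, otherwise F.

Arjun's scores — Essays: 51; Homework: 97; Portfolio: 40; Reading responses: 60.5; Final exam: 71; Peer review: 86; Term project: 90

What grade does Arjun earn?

Portfolio score 40 < 60: minimum not met.
Weighted total:
  Essays 51 × 0.05 = 2.55
  Homework 97 × 0.32 = 31.04
  Portfolio 40 × 0.1 = 4
  Reading responses 60.5 × 0.13 = 7.865
  Final exam 71 × 0.29 = 20.59
  Peer review 86 × 0.05 = 4.3
  Term project 90 × 0.06 = 5.4
Sum = 75.745
75.745 would be C; cap at D applies → D.

D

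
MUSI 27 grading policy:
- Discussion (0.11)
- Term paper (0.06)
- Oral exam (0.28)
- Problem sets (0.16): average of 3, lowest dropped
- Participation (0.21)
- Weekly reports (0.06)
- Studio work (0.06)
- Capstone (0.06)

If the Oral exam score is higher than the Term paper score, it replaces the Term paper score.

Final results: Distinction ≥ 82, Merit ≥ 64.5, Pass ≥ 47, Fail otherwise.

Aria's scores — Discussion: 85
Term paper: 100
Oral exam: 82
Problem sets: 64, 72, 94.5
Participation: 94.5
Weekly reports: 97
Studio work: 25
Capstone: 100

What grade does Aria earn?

Problem sets: drop 64 → average of remaining 2 = 166.5/2 = 83.25
Oral exam (82) ≤ Term paper (100), so Term paper stays at 100.
Weighted total:
  Discussion 85 × 0.11 = 9.35
  Term paper 100 × 0.06 = 6
  Oral exam 82 × 0.28 = 22.96
  Problem sets 83.25 × 0.16 = 13.32
  Participation 94.5 × 0.21 = 19.845
  Weekly reports 97 × 0.06 = 5.82
  Studio work 25 × 0.06 = 1.5
  Capstone 100 × 0.06 = 6
Sum = 84.795
84.795 ≥ 82 → Distinction

Distinction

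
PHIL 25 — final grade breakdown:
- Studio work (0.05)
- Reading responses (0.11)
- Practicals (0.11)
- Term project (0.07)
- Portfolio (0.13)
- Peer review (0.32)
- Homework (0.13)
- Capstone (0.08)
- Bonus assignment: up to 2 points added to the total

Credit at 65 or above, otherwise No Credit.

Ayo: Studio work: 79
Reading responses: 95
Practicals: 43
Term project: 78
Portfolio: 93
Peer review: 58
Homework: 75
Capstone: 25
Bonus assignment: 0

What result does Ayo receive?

Weighted total:
  Studio work 79 × 0.05 = 3.95
  Reading responses 95 × 0.11 = 10.45
  Practicals 43 × 0.11 = 4.73
  Term project 78 × 0.07 = 5.46
  Portfolio 93 × 0.13 = 12.09
  Peer review 58 × 0.32 = 18.56
  Homework 75 × 0.13 = 9.75
  Capstone 25 × 0.08 = 2
Sum = 66.99
Bonus assignment: 66.99 + 0 = 66.99
66.99 ≥ 65 → Credit

Credit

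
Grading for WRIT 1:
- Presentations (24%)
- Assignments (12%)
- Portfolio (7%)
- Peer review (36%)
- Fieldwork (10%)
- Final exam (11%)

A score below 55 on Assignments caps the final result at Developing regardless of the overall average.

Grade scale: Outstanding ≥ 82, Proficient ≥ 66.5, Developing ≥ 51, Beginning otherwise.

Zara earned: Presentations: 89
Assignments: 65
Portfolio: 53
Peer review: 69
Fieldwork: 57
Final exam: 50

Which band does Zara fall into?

Proficient

Assignments score 65 ≥ 55: minimum met.
Weighted total:
  Presentations 89 × 0.24 = 21.36
  Assignments 65 × 0.12 = 7.8
  Portfolio 53 × 0.07 = 3.71
  Peer review 69 × 0.36 = 24.84
  Fieldwork 57 × 0.1 = 5.7
  Final exam 50 × 0.11 = 5.5
Sum = 68.91
68.91 is ≥ 66.5 and < 82 → Proficient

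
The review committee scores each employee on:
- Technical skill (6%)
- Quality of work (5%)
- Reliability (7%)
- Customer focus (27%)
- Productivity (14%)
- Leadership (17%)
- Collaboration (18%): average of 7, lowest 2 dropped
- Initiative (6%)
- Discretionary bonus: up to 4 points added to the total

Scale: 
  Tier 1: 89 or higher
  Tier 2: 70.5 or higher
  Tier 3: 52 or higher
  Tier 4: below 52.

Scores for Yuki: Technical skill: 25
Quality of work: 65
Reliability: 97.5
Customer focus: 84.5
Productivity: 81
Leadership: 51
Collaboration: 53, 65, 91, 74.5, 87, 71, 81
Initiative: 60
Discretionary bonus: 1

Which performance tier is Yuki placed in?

Collaboration: drop 53, 65 → average of remaining 5 = 404.5/5 = 80.9
Weighted total:
  Technical skill 25 × 0.06 = 1.5
  Quality of work 65 × 0.05 = 3.25
  Reliability 97.5 × 0.07 = 6.825
  Customer focus 84.5 × 0.27 = 22.815
  Productivity 81 × 0.14 = 11.34
  Leadership 51 × 0.17 = 8.67
  Collaboration 80.9 × 0.18 = 14.562
  Initiative 60 × 0.06 = 3.6
Sum = 72.562
Discretionary bonus: 72.562 + 1 = 73.562
73.562 is ≥ 70.5 and < 89 → Tier 2

Tier 2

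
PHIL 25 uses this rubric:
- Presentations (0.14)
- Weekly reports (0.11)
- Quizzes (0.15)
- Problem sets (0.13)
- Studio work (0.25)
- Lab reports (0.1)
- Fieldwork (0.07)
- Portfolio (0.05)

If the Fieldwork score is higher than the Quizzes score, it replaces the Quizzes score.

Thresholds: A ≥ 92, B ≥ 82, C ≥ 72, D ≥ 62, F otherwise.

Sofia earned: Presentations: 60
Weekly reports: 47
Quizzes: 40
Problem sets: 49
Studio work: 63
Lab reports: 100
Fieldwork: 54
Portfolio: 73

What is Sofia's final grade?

F

Fieldwork (54) > Quizzes (40), so Quizzes counts as 54.
Weighted total:
  Presentations 60 × 0.14 = 8.4
  Weekly reports 47 × 0.11 = 5.17
  Quizzes 54 × 0.15 = 8.1
  Problem sets 49 × 0.13 = 6.37
  Studio work 63 × 0.25 = 15.75
  Lab reports 100 × 0.1 = 10
  Fieldwork 54 × 0.07 = 3.78
  Portfolio 73 × 0.05 = 3.65
Sum = 61.22
61.22 < 62 → F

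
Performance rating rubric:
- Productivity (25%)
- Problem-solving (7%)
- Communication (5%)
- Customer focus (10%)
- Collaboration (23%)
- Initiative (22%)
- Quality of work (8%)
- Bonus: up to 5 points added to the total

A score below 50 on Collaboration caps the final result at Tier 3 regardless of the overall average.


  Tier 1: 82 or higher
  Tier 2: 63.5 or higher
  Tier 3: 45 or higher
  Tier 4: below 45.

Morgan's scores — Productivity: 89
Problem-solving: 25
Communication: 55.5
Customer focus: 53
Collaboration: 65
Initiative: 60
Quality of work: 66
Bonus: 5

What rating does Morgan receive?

Collaboration score 65 ≥ 50: minimum met.
Weighted total:
  Productivity 89 × 0.25 = 22.25
  Problem-solving 25 × 0.07 = 1.75
  Communication 55.5 × 0.05 = 2.775
  Customer focus 53 × 0.1 = 5.3
  Collaboration 65 × 0.23 = 14.95
  Initiative 60 × 0.22 = 13.2
  Quality of work 66 × 0.08 = 5.28
Sum = 65.505
Bonus: 65.505 + 5 = 70.505
70.505 is ≥ 63.5 and < 82 → Tier 2

Tier 2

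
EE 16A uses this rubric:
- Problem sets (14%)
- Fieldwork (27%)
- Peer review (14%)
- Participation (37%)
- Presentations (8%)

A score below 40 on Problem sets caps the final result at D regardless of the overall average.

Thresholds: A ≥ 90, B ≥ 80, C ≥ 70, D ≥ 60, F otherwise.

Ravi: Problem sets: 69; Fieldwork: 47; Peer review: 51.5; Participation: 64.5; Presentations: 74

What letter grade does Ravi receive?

Problem sets score 69 ≥ 40: minimum met.
Weighted total:
  Problem sets 69 × 0.14 = 9.66
  Fieldwork 47 × 0.27 = 12.69
  Peer review 51.5 × 0.14 = 7.21
  Participation 64.5 × 0.37 = 23.865
  Presentations 74 × 0.08 = 5.92
Sum = 59.345
59.345 < 60 → F

F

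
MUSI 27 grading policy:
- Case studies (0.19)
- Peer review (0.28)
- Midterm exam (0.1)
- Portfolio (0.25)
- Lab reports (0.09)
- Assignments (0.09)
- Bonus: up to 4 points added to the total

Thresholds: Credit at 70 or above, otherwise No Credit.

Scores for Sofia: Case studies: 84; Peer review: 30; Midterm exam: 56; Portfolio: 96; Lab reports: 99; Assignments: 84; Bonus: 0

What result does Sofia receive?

Credit

Weighted total:
  Case studies 84 × 0.19 = 15.96
  Peer review 30 × 0.28 = 8.4
  Midterm exam 56 × 0.1 = 5.6
  Portfolio 96 × 0.25 = 24
  Lab reports 99 × 0.09 = 8.91
  Assignments 84 × 0.09 = 7.56
Sum = 70.43
Bonus: 70.43 + 0 = 70.43
70.43 ≥ 70 → Credit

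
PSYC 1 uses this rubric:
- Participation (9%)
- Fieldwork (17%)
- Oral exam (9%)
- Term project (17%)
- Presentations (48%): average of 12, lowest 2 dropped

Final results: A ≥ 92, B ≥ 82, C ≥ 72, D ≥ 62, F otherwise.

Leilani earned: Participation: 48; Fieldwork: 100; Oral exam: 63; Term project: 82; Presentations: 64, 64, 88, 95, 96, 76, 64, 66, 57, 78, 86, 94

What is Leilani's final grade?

C

Presentations: drop 57, 64 → average of remaining 10 = 807/10 = 80.7
Weighted total:
  Participation 48 × 0.09 = 4.32
  Fieldwork 100 × 0.17 = 17
  Oral exam 63 × 0.09 = 5.67
  Term project 82 × 0.17 = 13.94
  Presentations 80.7 × 0.48 = 38.736
Sum = 79.666
79.666 is ≥ 72 and < 82 → C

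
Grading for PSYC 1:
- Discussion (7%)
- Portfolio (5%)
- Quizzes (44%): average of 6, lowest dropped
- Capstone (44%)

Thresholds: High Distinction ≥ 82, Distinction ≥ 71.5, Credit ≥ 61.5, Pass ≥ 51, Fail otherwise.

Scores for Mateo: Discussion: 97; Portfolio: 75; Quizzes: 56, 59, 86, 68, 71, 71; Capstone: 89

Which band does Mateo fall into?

Distinction

Quizzes: drop 56 → average of remaining 5 = 355/5 = 71
Weighted total:
  Discussion 97 × 0.07 = 6.79
  Portfolio 75 × 0.05 = 3.75
  Quizzes 71 × 0.44 = 31.24
  Capstone 89 × 0.44 = 39.16
Sum = 80.94
80.94 is ≥ 71.5 and < 82 → Distinction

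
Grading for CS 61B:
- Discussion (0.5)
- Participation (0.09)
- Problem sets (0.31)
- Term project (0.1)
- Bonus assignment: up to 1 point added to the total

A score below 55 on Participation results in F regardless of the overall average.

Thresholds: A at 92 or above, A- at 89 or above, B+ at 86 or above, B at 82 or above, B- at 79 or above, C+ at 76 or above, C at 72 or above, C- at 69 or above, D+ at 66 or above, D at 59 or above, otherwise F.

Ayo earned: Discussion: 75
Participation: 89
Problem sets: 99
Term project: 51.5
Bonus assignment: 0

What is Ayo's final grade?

B-

Participation score 89 ≥ 55: minimum met.
Weighted total:
  Discussion 75 × 0.5 = 37.5
  Participation 89 × 0.09 = 8.01
  Problem sets 99 × 0.31 = 30.69
  Term project 51.5 × 0.1 = 5.15
Sum = 81.35
Bonus assignment: 81.35 + 0 = 81.35
81.35 is ≥ 79 and < 82 → B-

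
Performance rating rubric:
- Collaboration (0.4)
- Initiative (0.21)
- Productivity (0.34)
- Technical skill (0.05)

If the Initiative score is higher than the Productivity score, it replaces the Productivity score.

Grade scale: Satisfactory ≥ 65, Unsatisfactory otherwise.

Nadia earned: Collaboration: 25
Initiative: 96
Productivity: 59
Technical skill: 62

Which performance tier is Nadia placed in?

Initiative (96) > Productivity (59), so Productivity counts as 96.
Weighted total:
  Collaboration 25 × 0.4 = 10
  Initiative 96 × 0.21 = 20.16
  Productivity 96 × 0.34 = 32.64
  Technical skill 62 × 0.05 = 3.1
Sum = 65.9
65.9 ≥ 65 → Satisfactory

Satisfactory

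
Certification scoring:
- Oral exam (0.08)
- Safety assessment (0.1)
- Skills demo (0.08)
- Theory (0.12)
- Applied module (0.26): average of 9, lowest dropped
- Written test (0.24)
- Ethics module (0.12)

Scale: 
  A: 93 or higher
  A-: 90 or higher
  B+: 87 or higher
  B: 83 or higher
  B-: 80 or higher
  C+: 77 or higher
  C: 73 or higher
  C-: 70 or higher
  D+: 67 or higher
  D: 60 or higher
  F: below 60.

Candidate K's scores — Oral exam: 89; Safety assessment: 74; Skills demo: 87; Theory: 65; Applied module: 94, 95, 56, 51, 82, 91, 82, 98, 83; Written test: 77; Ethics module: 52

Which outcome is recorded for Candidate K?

C

Applied module: drop 51 → average of remaining 8 = 681/8 = 85.125
Weighted total:
  Oral exam 89 × 0.08 = 7.12
  Safety assessment 74 × 0.1 = 7.4
  Skills demo 87 × 0.08 = 6.96
  Theory 65 × 0.12 = 7.8
  Applied module 85.125 × 0.26 = 22.1325
  Written test 77 × 0.24 = 18.48
  Ethics module 52 × 0.12 = 6.24
Sum = 76.1325
76.1325 is ≥ 73 and < 77 → C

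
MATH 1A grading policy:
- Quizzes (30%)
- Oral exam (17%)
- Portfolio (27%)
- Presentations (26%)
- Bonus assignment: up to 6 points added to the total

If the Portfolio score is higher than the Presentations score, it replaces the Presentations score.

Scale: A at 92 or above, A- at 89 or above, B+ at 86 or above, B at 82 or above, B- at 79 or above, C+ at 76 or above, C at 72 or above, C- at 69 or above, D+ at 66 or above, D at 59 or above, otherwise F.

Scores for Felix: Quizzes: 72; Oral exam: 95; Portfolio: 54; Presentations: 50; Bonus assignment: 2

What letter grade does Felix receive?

D+

Portfolio (54) > Presentations (50), so Presentations counts as 54.
Weighted total:
  Quizzes 72 × 0.3 = 21.6
  Oral exam 95 × 0.17 = 16.15
  Portfolio 54 × 0.27 = 14.58
  Presentations 54 × 0.26 = 14.04
Sum = 66.37
Bonus assignment: 66.37 + 2 = 68.37
68.37 is ≥ 66 and < 69 → D+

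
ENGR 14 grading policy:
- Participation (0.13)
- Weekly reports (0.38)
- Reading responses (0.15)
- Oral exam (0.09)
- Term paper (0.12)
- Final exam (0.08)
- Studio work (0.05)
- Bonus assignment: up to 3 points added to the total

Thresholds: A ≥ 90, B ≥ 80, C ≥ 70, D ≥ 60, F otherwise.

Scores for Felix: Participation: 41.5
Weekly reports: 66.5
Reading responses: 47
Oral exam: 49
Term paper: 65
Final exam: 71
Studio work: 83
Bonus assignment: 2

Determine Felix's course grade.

Weighted total:
  Participation 41.5 × 0.13 = 5.395
  Weekly reports 66.5 × 0.38 = 25.27
  Reading responses 47 × 0.15 = 7.05
  Oral exam 49 × 0.09 = 4.41
  Term paper 65 × 0.12 = 7.8
  Final exam 71 × 0.08 = 5.68
  Studio work 83 × 0.05 = 4.15
Sum = 59.755
Bonus assignment: 59.755 + 2 = 61.755
61.755 is ≥ 60 and < 70 → D

D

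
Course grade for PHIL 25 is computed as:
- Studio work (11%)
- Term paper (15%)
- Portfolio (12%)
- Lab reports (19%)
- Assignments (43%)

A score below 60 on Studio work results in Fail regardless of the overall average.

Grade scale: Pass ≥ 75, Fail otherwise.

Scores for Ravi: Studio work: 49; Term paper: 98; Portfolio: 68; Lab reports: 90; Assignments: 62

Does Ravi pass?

Fail

Studio work score 49 < 60: minimum not met.
Weighted total:
  Studio work 49 × 0.11 = 5.39
  Term paper 98 × 0.15 = 14.7
  Portfolio 68 × 0.12 = 8.16
  Lab reports 90 × 0.19 = 17.1
  Assignments 62 × 0.43 = 26.66
Sum = 72.01
Because the Studio work minimum was not met, the result is Fail.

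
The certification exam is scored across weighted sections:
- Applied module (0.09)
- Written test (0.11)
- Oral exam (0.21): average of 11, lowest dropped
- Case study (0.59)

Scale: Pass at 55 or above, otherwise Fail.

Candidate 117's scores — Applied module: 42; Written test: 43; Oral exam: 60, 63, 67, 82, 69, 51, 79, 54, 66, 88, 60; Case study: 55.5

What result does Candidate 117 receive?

Pass

Oral exam: drop 51 → average of remaining 10 = 688/10 = 68.8
Weighted total:
  Applied module 42 × 0.09 = 3.78
  Written test 43 × 0.11 = 4.73
  Oral exam 68.8 × 0.21 = 14.448
  Case study 55.5 × 0.59 = 32.745
Sum = 55.703
55.703 ≥ 55 → Pass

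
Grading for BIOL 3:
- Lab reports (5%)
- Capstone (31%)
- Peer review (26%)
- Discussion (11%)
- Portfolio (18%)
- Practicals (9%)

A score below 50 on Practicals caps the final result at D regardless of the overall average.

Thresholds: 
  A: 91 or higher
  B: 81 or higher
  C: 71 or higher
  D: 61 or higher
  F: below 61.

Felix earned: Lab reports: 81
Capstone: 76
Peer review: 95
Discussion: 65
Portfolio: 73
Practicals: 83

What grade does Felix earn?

Practicals score 83 ≥ 50: minimum met.
Weighted total:
  Lab reports 81 × 0.05 = 4.05
  Capstone 76 × 0.31 = 23.56
  Peer review 95 × 0.26 = 24.7
  Discussion 65 × 0.11 = 7.15
  Portfolio 73 × 0.18 = 13.14
  Practicals 83 × 0.09 = 7.47
Sum = 80.07
80.07 is ≥ 71 and < 81 → C

C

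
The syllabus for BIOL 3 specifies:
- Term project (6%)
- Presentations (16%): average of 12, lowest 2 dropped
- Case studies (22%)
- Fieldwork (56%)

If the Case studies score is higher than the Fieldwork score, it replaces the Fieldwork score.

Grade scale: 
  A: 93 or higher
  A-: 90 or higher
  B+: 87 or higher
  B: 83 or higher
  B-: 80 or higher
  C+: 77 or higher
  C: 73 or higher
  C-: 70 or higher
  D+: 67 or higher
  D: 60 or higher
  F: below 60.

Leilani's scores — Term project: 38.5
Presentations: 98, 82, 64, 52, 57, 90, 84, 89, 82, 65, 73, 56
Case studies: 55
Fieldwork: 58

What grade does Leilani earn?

F

Presentations: drop 52, 56 → average of remaining 10 = 784/10 = 78.4
Case studies (55) ≤ Fieldwork (58), so Fieldwork stays at 58.
Weighted total:
  Term project 38.5 × 0.06 = 2.31
  Presentations 78.4 × 0.16 = 12.544
  Case studies 55 × 0.22 = 12.1
  Fieldwork 58 × 0.56 = 32.48
Sum = 59.434
59.434 < 60 → F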